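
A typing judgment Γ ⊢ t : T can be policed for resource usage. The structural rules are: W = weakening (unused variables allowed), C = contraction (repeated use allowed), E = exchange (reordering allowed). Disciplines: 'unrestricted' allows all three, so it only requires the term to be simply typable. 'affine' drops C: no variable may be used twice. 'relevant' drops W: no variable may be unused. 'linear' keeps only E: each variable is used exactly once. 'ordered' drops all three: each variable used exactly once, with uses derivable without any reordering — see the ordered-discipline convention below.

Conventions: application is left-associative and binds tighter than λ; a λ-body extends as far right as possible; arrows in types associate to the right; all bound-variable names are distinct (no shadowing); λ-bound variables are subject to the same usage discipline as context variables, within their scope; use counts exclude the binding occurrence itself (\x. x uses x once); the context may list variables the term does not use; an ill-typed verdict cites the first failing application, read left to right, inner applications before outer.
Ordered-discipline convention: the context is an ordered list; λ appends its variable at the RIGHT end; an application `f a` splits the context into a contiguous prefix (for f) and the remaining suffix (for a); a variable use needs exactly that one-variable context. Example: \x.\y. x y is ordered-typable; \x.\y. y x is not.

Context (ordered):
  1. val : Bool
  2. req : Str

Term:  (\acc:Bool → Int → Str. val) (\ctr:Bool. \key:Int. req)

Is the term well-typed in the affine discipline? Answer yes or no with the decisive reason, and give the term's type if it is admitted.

yes — no duplicate uses among val, req, acc, ctr, key; term : Bool
counts: val=1; req=1; acc (bound)=0; ctr (bound)=0; key (bound)=0
use order (left to right): val, req
typing: the term checks, with type Bool
per-discipline verdicts: ordered ✗ | linear ✗ | affine ✓ | relevant ✗ | unrestricted ✓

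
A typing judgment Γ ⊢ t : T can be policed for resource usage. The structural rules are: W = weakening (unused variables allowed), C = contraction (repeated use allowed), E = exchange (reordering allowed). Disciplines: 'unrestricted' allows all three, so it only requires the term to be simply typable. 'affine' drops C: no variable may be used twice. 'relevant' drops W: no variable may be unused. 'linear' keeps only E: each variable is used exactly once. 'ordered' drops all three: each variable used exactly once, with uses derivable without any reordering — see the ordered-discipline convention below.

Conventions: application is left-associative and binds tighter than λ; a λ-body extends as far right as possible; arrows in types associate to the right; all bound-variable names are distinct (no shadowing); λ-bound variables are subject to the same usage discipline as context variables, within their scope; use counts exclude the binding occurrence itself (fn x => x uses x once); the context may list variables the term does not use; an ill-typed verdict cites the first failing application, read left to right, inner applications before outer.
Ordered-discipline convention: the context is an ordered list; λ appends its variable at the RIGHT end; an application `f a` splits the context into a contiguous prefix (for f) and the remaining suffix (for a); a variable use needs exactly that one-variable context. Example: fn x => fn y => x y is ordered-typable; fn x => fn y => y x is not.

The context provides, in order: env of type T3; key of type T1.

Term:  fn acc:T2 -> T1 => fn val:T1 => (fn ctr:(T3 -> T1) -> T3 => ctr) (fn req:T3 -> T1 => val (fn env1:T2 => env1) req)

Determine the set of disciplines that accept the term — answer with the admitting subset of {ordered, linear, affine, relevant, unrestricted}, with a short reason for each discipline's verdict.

admitted in: none
use counts: env: 0, key: 0, acc [bound]: 0, val [bound]: 1, ctr [bound]: 1, req [bound]: 1, env1 [bound]: 1
order of uses: ctr, val, env1, req
typing: ill-typed: non-function type T1 applied to an argument
ordered: ✗, fails simple typing
linear: ✗, a type mismatch blocks all five
affine: ✗, the type mismatch rejects it
relevant: ✗, not simply typable
unrestricted: ✗, fails simple typing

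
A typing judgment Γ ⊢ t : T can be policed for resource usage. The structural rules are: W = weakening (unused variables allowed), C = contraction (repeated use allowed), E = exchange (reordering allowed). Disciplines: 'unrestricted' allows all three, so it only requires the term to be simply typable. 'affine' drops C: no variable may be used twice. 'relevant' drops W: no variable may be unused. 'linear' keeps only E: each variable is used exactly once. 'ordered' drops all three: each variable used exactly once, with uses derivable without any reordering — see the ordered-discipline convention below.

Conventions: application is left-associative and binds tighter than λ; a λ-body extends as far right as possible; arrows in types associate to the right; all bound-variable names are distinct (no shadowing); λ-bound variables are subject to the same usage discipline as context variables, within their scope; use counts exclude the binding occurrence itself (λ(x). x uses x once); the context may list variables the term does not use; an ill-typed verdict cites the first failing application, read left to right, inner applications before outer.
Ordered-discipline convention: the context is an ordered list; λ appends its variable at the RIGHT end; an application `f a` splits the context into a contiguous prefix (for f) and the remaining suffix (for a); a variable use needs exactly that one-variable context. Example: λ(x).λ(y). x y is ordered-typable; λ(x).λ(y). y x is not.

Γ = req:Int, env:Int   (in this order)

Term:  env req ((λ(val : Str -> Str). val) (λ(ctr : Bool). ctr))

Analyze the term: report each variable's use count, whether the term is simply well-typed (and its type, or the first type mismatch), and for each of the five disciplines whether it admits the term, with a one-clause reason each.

usage: req: 1; env: 1; val [bound]: 1; ctr [bound]: 1
order of uses: env, req, val, ctr
typing: ill-typed: can't apply a value of type Int
ordered: ✗, fails simple typing
linear: ✗, a type mismatch blocks all five
affine: ✗, the type mismatch rejects it
relevant: ✗, not simply typable
unrestricted: ✗, fails simple typing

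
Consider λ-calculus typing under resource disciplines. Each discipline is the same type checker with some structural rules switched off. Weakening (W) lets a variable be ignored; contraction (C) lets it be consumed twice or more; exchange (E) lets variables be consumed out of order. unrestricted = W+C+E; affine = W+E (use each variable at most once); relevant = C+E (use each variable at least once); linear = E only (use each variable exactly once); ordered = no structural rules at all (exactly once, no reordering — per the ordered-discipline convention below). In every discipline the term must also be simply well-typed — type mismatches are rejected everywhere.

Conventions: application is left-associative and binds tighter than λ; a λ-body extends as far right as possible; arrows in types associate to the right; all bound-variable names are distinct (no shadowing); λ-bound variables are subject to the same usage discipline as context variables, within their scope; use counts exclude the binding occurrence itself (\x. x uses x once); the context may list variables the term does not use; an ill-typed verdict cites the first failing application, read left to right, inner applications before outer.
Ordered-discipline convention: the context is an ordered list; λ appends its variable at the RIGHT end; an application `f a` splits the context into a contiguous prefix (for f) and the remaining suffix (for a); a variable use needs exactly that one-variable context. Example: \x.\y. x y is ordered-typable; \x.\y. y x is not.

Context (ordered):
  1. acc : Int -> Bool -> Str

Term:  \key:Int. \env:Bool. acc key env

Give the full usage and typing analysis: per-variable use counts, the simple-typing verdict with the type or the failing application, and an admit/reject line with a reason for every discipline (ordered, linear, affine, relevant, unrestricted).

use counts: acc: 1; key (λ-bound): 1; env (λ-bound): 1
use order (left to right): acc, key, env
typing: well-typed at Int -> Bool -> Str
ordered ✓ (acc, key, env: once each, no exchange needed)
linear ✓ (acc, key, env: one use apiece)
affine ✓ (none of acc, key, env used more than once)
relevant ✓ (none of acc, key, env goes unused)
unrestricted ✓ (type-checks (Int -> Bool -> Str) and nothing is barred)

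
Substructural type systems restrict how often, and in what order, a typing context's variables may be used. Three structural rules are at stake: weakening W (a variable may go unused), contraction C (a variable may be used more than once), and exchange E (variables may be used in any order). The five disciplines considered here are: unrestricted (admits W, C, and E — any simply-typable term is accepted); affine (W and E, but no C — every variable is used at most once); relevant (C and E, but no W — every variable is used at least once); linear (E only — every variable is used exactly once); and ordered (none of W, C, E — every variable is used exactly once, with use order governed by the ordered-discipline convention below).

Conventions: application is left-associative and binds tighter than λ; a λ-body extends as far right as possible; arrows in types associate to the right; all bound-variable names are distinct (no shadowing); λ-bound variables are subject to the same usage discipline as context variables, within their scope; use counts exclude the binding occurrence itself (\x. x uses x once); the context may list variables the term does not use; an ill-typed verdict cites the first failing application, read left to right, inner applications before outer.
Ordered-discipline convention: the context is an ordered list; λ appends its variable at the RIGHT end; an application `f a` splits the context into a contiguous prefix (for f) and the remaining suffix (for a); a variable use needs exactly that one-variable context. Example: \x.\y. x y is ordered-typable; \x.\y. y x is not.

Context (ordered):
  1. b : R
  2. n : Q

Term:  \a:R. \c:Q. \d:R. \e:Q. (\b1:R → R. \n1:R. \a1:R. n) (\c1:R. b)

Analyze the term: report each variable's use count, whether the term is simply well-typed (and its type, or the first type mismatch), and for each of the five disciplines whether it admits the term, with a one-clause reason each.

variable uses: b ×1, n ×1, a (bound) ×0, c (bound) ×0, d (bound) ×0, e (bound) ×0, b1 (bound) ×0, n1 (bound) ×0, a1 (bound) ×0, c1 (bound) ×0
uses in reading order: n, b
typing: the term checks, with type R → Q → R → Q → R → R → Q
ordered: ✗, needs weakening: a, c, d, e, b1, n1, a1, c1 unused
linear: ✗, needs weakening: a, c, d, e, b1, n1, a1, c1 unused
affine: ✓, no duplicate uses among b, n, a, c, d, e, b1, n1, a1, c1
relevant: ✗, needs weakening: a, c, d, e, b1, n1, a1, c1 unused
unrestricted: ✓, well-typed at R → Q → R → Q → R → R → Q; no restrictions here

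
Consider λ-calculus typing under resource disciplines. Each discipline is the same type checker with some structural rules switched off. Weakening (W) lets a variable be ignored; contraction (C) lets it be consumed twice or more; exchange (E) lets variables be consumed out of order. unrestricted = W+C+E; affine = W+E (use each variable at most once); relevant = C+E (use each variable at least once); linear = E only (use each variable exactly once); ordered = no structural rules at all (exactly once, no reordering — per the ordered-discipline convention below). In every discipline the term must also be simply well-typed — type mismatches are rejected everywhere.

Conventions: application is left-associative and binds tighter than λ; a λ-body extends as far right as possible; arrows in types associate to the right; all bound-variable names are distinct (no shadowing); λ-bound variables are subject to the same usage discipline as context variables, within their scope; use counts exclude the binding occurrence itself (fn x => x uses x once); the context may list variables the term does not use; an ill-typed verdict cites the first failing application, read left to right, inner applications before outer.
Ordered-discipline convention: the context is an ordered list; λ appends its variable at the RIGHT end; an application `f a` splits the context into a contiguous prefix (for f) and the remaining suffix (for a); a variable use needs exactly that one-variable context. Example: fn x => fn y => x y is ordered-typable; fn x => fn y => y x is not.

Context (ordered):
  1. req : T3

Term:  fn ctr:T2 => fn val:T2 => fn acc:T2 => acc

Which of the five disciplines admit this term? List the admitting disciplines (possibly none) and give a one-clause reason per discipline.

admitted in: affine, unrestricted
variable uses: req: 0; ctr (bound): 0; val (bound): 0; acc (bound): 1
left-to-right use order: acc
typing: the term checks, with type T2 → T2 → T2 → T2
ordered: ✗, req, ctr, val left unused
linear: ✗, req, ctr, val left unused
affine: ✓, at most one use each (req, ctr, val, acc)
relevant: ✗, req, ctr, val left unused
unrestricted: ✓, well-typed at T2 → T2 → T2 → T2; no restrictions here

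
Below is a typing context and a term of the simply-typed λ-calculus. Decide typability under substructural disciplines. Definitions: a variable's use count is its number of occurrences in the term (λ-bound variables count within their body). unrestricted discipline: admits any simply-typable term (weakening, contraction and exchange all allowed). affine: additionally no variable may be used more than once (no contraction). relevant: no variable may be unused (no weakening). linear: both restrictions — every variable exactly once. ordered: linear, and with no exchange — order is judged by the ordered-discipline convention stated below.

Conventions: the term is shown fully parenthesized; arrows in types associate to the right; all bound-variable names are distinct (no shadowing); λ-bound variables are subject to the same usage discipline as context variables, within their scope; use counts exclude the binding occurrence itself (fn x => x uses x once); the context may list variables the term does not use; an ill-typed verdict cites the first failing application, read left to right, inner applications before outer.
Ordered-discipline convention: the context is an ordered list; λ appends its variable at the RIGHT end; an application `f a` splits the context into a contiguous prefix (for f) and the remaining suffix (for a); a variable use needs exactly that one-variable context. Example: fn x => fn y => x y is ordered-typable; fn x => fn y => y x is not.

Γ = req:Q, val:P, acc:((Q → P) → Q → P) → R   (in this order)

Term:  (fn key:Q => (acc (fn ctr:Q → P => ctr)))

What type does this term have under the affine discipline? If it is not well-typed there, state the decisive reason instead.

term : Q → R
use counts: req: 0, val: 0, acc: 1, key [bound]: 0, ctr [bound]: 1
use order (left to right): acc, ctr
typing: well-typed at Q → R
all disciplines: ordered ✗; linear ✗; affine ✓; relevant ✗; unrestricted ✓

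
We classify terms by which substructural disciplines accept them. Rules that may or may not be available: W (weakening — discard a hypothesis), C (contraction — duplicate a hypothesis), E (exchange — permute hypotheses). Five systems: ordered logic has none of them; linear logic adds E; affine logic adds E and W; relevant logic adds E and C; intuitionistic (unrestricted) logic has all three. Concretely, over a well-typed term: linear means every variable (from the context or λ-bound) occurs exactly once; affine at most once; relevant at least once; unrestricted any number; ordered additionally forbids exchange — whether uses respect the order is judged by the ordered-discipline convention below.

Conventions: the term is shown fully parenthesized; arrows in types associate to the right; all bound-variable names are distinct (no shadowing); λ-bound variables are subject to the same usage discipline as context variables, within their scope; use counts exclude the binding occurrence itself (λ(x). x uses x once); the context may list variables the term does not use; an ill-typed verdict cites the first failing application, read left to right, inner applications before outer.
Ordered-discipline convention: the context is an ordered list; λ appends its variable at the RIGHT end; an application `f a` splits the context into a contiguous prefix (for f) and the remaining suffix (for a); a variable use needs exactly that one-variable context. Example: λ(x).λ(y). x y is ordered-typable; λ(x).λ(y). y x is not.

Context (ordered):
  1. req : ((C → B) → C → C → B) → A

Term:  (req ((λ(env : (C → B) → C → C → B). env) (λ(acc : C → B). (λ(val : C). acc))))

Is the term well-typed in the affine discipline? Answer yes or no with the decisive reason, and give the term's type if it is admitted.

yes — req, env, acc, val: no repeats, contraction unneeded; term : A
usage: req: 1×, env (bound): 1×, acc (bound): 1×, val (bound): 0×
order of uses: req, env, acc
typing: the term checks, with type A
across the five disciplines: ordered ✗ | linear ✗ | affine ✓ | relevant ✗ | unrestricted ✓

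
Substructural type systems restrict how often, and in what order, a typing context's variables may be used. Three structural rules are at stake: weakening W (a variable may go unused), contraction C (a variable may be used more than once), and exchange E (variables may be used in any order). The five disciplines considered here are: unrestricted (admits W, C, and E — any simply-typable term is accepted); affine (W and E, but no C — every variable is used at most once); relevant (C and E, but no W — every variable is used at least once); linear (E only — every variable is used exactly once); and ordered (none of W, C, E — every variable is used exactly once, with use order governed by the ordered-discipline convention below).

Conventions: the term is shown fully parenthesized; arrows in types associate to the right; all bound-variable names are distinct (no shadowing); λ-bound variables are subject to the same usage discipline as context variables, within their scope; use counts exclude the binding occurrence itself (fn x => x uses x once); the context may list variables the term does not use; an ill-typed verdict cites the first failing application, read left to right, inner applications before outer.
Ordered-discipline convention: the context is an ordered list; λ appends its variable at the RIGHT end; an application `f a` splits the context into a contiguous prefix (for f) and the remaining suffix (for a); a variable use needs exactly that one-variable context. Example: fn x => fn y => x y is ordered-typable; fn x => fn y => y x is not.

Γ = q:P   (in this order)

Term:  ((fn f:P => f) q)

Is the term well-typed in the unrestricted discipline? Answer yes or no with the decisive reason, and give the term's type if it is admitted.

yes — typability at P is all that's needed; term : P
usage: q=1, f (bound)=1
left-to-right use order: f, q
typing: well-typed — term : P
summary: ordered ✓; linear ✓; affine ✓; relevant ✓; unrestricted ✓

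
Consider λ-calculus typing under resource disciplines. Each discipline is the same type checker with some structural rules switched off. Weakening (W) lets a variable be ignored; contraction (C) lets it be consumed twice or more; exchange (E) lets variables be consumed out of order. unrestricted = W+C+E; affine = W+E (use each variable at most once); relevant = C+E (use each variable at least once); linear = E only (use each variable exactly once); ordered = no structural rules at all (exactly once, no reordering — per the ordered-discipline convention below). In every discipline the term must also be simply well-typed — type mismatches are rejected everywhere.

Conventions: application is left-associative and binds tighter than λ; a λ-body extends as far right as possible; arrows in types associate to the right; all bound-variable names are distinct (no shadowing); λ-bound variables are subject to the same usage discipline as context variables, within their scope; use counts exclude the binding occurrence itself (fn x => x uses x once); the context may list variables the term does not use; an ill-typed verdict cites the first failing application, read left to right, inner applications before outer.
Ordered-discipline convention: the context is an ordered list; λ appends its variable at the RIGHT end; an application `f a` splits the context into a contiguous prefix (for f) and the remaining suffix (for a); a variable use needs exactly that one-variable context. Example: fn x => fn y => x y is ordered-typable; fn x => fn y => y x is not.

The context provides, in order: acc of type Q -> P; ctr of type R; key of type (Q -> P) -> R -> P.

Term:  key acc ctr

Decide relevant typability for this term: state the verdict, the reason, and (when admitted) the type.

yes — at least one use each (acc, ctr, key); term : P
use counts: acc=1; ctr=1; key=1
use order (left to right): key, acc, ctr
typing: the term checks, with type P
all disciplines: ordered ✗ · linear ✓ · affine ✓ · relevant ✓ · unrestricted ✓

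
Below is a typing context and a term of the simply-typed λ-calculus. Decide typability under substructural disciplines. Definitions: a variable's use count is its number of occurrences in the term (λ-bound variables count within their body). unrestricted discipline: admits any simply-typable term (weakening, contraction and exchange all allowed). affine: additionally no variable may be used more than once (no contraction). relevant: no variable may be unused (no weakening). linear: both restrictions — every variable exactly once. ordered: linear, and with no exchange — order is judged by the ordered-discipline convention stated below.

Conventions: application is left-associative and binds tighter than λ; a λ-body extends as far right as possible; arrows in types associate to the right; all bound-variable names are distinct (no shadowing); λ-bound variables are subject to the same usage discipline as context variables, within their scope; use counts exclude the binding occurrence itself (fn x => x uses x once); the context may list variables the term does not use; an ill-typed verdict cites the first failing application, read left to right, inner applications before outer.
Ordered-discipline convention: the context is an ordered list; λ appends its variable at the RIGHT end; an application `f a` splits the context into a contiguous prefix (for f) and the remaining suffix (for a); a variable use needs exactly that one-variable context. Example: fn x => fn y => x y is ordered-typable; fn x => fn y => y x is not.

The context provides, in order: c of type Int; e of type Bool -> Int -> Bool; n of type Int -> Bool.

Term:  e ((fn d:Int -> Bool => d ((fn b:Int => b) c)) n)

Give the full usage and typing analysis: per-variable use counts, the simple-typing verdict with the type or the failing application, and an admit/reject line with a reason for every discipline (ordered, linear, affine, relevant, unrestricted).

variable uses: c: 1; e: 1; n: 1; d (bound): 1; b (bound): 1
use order (left to right): e, d, b, c, n
typing: the term checks, with type Int -> Bool
ordered: ✗ — no contiguous prefix/suffix split fits e, d, b, c, n
linear: ✓ — exactly-once usage across c, e, n, d, b
affine: ✓ — none of c, e, n, d, b used more than once
relevant: ✓ — every one of c, e, n, d, b appears
unrestricted: ✓ — type-checks (Int -> Bool) and nothing is barred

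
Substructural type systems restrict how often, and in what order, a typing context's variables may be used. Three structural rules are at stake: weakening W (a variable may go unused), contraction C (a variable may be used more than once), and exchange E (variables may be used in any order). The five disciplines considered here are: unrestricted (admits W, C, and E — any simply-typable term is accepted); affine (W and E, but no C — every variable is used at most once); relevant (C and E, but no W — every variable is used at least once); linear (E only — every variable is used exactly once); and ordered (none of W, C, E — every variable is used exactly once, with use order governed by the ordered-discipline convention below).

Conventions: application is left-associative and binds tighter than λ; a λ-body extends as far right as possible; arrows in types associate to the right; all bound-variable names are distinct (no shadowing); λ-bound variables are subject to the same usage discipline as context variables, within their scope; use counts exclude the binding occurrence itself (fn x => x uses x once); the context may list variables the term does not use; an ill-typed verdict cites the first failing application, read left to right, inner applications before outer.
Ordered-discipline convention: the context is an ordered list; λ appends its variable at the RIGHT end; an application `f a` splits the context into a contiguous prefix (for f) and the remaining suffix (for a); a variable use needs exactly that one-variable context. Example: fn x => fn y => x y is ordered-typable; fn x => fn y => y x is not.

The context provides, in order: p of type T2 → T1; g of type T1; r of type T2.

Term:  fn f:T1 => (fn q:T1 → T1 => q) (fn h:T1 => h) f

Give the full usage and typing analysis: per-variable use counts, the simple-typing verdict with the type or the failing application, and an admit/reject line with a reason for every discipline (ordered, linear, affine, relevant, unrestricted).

counts: p=0, g=0, r=0, f (bound)=1, q (bound)=1, h (bound)=1
order of uses: q, h, f
typing: well-typed at T1 → T1
ordered: ✗ — p, g, r left unused
linear: ✗ — p, g, r left unused
affine: ✓ — no duplicate uses among p, g, r, f, q, h
relevant: ✗ — p, g, r left unused
unrestricted: ✓ — simply typable at T1 → T1; W, C, E all held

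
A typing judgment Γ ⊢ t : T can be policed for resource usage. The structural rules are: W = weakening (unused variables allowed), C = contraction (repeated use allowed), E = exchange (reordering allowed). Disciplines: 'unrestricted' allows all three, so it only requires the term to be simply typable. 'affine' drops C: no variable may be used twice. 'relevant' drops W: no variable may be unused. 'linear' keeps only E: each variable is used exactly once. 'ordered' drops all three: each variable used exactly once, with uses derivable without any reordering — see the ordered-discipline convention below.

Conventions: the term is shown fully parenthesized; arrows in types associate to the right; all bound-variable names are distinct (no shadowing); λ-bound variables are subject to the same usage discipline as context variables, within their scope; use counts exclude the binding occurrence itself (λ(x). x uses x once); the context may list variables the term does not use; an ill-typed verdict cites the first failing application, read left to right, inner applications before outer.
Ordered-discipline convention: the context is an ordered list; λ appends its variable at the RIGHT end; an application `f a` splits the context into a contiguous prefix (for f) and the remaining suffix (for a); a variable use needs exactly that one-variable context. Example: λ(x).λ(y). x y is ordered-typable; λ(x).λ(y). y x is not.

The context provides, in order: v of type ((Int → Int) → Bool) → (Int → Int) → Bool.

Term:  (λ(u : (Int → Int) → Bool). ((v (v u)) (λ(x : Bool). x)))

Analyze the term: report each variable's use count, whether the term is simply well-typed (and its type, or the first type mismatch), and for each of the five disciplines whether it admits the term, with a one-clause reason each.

usage: v: 2×, u [bound]: 1×, x [bound]: 1×
use order (left to right): v, v, u, x
typing: ill-typed: an application expects Int → Int but receives Bool → Bool
ordered ✗ (fails simple typing)
linear ✗ (a type mismatch blocks all five)
affine ✗ (the type mismatch rejects it)
relevant ✗ (not simply typable)
unrestricted ✗ (fails simple typing)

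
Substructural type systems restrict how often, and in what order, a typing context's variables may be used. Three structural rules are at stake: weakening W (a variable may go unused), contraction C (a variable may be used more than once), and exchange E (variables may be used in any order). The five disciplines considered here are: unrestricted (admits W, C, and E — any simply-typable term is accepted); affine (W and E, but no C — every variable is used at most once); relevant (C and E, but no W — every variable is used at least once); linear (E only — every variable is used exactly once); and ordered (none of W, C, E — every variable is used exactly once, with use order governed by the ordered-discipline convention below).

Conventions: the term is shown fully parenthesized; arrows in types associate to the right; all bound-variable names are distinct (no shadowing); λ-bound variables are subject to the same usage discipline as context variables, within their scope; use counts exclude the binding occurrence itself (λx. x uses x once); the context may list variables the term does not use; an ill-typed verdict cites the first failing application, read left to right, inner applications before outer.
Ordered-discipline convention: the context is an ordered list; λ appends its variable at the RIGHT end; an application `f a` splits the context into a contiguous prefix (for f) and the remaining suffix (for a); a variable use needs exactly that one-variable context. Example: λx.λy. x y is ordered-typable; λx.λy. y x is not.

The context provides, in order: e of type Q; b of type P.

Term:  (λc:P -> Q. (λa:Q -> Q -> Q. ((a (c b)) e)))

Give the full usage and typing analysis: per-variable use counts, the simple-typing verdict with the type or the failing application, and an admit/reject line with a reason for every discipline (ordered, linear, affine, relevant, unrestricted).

counts: e: 1×; b: 1×; c (bound): 1×; a (bound): 1×
use order (left to right): a, c, b, e
typing: well-typed — term : (P -> Q) -> (Q -> Q -> Q) -> Q
ordered: ✗ — use order a, c, b, e needs exchange
linear: ✓ — each of e, b, c, a used exactly once
affine: ✓ — no duplicate uses among e, b, c, a
relevant: ✓ — at least one use each (e, b, c, a)
unrestricted: ✓ — simply typable at (P -> Q) -> (Q -> Q -> Q) -> Q; W, C, E all held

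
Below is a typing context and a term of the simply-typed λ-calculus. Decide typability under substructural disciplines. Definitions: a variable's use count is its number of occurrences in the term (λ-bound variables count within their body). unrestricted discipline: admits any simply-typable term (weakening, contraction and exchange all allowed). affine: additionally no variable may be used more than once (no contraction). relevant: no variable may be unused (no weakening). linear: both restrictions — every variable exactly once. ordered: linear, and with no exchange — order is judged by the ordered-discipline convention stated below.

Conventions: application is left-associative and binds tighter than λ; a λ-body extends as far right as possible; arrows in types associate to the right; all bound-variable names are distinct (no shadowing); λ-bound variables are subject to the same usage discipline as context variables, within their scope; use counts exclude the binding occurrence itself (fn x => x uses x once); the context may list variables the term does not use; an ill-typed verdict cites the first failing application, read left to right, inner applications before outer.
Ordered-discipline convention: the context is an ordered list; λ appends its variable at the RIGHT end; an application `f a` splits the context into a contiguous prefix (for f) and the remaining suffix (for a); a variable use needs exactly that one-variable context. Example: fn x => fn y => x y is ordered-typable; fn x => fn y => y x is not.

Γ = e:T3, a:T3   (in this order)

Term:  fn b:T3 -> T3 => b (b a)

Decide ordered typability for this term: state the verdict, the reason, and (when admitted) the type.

no — needs contraction — b ×2; unused: e — weakening required
usage: e: 0, a: 1, b (bound): 2
left-to-right use order: b, b, a
typing: well-typed — term : (T3 -> T3) -> T3
all disciplines: ordered ✗; linear ✗; affine ✗; relevant ✗; unrestricted ✓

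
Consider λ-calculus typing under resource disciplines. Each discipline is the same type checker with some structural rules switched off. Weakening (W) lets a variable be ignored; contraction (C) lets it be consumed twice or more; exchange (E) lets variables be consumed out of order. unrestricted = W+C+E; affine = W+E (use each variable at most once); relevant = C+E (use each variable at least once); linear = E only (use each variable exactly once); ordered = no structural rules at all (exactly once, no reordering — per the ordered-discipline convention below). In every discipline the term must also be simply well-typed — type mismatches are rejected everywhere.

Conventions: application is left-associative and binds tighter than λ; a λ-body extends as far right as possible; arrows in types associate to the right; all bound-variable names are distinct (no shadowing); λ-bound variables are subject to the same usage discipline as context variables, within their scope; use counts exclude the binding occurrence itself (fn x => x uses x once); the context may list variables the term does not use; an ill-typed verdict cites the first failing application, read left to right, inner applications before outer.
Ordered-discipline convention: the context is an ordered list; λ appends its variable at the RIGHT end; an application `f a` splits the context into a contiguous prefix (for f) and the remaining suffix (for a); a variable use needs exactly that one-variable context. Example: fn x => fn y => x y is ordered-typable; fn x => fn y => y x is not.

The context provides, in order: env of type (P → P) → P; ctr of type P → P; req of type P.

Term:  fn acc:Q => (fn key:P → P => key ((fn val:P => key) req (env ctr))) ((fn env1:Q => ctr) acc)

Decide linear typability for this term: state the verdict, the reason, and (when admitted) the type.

no — ctr ×2, key ×2 used more than once (contraction); needs weakening: val, env1 unused
use counts: env: 1, ctr: 2, req: 1, acc (bound): 1, key (bound): 2, val (bound): 0, env1 (bound): 0
uses in reading order: key, key, req, env, ctr, ctr, acc
typing: the term checks, with type Q → P
per-discipline verdicts: ordered ✗; linear ✗; affine ✗; relevant ✗; unrestricted ✓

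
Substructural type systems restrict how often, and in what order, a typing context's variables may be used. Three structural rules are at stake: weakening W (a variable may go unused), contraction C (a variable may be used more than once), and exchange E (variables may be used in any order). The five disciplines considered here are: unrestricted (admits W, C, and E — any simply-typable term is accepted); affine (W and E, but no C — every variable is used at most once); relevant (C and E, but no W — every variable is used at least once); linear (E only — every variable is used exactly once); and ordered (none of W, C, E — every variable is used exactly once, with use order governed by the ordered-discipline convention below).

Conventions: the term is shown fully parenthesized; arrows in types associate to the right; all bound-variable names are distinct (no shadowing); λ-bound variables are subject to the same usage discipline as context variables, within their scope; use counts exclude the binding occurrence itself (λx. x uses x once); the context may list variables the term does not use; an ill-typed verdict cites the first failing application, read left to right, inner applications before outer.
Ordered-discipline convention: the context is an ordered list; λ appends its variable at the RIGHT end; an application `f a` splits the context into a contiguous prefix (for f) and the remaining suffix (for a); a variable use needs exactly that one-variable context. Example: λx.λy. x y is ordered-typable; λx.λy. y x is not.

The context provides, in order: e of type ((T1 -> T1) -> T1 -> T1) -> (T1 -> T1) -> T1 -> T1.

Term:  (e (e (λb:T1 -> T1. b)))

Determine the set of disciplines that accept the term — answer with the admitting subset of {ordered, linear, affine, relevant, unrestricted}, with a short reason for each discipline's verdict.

admitted by: relevant, unrestricted
variable uses: e ×2, b (λ-bound) ×1
use order (left to right): e, e, b
typing: well-typed at (T1 -> T1) -> T1 -> T1
ordered ✗ (uses contraction: e ×2)
linear ✗ (uses contraction: e ×2)
affine ✗ (uses contraction: e ×2)
relevant ✓ (every one of e, b appears)
unrestricted ✓ (typability at (T1 -> T1) -> T1 -> T1 is all that's needed)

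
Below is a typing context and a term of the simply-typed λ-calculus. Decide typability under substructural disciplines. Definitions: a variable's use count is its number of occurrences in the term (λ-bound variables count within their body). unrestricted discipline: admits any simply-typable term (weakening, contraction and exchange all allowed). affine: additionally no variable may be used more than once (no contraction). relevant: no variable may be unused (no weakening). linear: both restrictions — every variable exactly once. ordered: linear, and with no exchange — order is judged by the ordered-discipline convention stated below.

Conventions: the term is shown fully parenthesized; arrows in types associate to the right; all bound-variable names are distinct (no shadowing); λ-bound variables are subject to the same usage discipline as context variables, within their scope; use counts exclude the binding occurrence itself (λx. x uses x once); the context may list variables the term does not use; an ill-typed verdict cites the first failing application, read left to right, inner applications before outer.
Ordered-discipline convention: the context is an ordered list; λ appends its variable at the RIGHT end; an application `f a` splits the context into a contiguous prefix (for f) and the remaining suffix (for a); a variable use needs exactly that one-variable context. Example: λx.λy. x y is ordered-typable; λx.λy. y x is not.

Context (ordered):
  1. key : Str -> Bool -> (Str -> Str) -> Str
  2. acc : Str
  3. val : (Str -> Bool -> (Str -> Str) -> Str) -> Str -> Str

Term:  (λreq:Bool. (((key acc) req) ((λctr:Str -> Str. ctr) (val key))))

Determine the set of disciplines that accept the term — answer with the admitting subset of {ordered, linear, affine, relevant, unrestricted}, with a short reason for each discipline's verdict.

admitted by: relevant, unrestricted
usage: key=2, acc=1, val=1, req (λ-bound)=1, ctr (λ-bound)=1
order of uses: key, acc, req, ctr, val, key
typing: ✓ — Bool -> Str
ordered ✗ (needs contraction — key ×2)
linear ✗ (needs contraction — key ×2)
affine ✗ (needs contraction — key ×2)
relevant ✓ (key, acc, val, req, ctr: all used, weakening unneeded)
unrestricted ✓ (simply typable at Bool -> Str; W, C, E all held)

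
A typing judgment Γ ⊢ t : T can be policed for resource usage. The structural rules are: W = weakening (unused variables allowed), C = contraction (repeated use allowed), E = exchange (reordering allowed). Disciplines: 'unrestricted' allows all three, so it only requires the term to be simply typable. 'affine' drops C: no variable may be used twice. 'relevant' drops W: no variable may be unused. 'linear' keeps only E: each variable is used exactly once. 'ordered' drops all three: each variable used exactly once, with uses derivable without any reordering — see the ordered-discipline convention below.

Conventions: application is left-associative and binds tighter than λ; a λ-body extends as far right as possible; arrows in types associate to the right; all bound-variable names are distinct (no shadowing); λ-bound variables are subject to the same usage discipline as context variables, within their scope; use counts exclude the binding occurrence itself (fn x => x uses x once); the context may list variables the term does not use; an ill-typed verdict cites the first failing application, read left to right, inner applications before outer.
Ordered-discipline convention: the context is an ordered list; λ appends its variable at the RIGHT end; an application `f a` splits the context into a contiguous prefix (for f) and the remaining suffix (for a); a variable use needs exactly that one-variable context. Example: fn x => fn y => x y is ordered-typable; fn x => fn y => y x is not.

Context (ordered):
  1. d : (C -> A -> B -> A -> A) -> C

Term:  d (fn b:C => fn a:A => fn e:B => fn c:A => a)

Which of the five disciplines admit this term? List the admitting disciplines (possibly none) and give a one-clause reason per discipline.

admitted in: affine, unrestricted
counts: d: 1×, b (bound): 0×, a (bound): 1×, e (bound): 0×, c (bound): 0×
left-to-right use order: d, a
typing: the term checks, with type C
ordered: ✗, needs weakening: b, e, c unused
linear: ✗, needs weakening: b, e, c unused
affine: ✓, at most one use each (d, b, a, e, c)
relevant: ✗, needs weakening: b, e, c unused
unrestricted: ✓, well-typed at C; no restrictions here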